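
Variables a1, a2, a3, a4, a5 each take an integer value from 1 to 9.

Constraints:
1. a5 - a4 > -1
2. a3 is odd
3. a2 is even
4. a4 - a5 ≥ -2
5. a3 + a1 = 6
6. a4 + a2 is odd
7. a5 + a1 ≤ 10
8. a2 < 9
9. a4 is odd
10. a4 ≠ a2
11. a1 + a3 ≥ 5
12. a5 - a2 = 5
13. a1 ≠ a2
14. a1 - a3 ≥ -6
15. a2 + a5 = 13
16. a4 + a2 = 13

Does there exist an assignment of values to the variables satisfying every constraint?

Satisfiable

One satisfying assignment is a1 = 1, a2 = 4, a3 = 5, a4 = 9, a5 = 9.
For the less obvious constraints — constraint 1: a5 - a4 = 0; constraint 4: a4 - a5 = 0; constraint 5: a3 + a1 = 6 — and the others hold by inspection.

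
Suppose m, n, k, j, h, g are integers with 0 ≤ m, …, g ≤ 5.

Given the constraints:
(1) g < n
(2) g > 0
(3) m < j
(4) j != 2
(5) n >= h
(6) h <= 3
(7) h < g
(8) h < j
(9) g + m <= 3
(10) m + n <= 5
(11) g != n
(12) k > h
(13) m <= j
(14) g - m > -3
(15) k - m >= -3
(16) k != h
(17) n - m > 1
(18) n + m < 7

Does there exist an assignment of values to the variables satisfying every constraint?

Satisfiable

Try m = 1, n = 3, k = 1, j = 4, h = 0, g = 1.
Check constraint 9: g + m = 2; constraint 10: m + n = 4; constraint 14: g - m = 0. The remaining constraints are straightforward to verify.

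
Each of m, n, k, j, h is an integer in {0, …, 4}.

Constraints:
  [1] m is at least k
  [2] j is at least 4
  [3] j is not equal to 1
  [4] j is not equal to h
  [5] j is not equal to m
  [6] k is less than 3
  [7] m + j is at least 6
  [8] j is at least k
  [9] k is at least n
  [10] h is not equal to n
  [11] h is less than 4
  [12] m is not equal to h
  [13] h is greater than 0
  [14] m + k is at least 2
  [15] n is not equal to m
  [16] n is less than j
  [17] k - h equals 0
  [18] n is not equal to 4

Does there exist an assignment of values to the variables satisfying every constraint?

The assignment m = 3, n = 1, k = 2, j = 4, h = 2 works:
  constraint 7 holds since m + j = 7.
  constraint 14 holds since m + k = 5.
The rest check out directly.

Satisfiable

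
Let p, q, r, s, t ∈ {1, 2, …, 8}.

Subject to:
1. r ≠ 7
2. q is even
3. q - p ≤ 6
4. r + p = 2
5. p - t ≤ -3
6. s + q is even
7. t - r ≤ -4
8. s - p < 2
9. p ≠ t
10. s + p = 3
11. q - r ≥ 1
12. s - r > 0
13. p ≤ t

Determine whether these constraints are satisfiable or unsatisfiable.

Unsatisfiable

Constraints 3, 5, 7, and 11 give r − t ≥ 4, t − p ≥ 3, p − q ≥ -6, q − r ≥ 1.
Adding all 4 inequalities: the left sides telescope to 0, and the right sides sum to 4 + 3 + (-6) + 1 = 2. So 0 ≥ 2, which is false.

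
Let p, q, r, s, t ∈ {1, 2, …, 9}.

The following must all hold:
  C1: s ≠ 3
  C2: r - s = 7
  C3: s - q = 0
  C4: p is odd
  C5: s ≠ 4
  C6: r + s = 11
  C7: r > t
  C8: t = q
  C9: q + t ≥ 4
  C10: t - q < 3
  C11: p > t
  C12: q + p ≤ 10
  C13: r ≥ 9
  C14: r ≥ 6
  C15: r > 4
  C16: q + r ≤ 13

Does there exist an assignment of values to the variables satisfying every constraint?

Try p = 7, q = 2, r = 9, s = 2, t = 2.
Check constraint 2: r - s = 7; constraint 3: s - q = 0; constraint 6: r + s = 11. The remaining constraints are straightforward to verify.

Satisfiable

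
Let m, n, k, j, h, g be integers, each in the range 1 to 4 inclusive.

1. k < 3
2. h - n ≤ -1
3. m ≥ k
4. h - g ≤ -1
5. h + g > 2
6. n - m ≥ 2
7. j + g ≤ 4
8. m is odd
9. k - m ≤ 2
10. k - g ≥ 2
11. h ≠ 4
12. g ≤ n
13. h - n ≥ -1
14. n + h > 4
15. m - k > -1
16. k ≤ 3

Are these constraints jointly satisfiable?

Constraints 4, 6, 9, 10, and 13 give m − k ≥ -2, k − g ≥ 2, g − h ≥ 1, h − n ≥ -1, n − m ≥ 2.
Adding all 5 inequalities: the left sides telescope to 0, and the right sides sum to (-2) + 2 + 1 + (-1) + 2 = 2. So 0 ≥ 2, which is false.

Unsatisfiable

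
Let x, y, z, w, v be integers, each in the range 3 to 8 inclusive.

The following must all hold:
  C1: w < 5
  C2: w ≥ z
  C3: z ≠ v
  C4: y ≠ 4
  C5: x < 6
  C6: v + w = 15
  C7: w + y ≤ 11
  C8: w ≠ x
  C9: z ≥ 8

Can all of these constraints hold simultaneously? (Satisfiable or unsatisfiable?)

From constraints 2 and 9: w ≥ z and z ≥ 8, so w ≥ 8. From constraint 1: w ≤ 4. But 4 < 8, so no value of w works.

Unsatisfiable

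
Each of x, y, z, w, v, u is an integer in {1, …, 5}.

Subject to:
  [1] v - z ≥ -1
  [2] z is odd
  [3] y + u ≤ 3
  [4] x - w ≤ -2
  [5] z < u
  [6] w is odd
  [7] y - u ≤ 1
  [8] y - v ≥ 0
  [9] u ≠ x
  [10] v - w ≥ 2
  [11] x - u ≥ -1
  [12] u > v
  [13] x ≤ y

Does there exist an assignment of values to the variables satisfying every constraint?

Unsatisfiable

Constraints 4, 7, 8, 10, and 11 give u − y ≥ -1, y − v ≥ 0, v − w ≥ 2, w − x ≥ 2, x − u ≥ -1.
Adding all 5 inequalities: the left sides telescope to 0, and the right sides sum to (-1) + 0 + 2 + 2 + (-1) = 2. So 0 ≥ 2, which is false.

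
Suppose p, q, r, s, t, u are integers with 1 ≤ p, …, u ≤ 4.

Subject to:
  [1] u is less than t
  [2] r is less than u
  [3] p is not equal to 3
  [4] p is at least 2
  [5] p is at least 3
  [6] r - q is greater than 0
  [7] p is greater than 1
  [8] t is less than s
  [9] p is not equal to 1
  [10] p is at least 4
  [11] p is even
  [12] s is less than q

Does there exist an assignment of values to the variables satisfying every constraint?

Constraints 1, 2, 6, 8, and 12 give u < t, t < s, s < q, q < r, r < u. Chaining: u < t < s < q < r < u, which forces u < u — impossible.

Unsatisfiable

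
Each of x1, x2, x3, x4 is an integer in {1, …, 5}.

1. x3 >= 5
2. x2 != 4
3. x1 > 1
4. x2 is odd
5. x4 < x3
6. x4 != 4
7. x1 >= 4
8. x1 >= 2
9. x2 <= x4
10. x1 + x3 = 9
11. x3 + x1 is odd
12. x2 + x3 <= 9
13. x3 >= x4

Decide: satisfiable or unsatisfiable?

Satisfiable

Take x1 = 4, x2 = 1, x3 = 5, x4 = 1. Then constraint 4: x2 = 1 is odd; constraint 10: x1 + x3 = 9; constraint 12: x2 + x3 = 6, and every other listed constraint is also met.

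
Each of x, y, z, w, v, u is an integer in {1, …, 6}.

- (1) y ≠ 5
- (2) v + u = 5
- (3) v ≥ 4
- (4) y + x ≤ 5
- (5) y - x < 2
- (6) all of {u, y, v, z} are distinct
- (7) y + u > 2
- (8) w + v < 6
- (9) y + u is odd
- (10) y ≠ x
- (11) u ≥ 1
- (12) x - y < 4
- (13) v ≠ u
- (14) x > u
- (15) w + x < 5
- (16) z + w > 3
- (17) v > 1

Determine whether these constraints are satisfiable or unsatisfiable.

Satisfiable

One satisfying assignment is x = 3, y = 2, z = 5, w = 1, v = 4, u = 1.
For the less obvious constraints — constraint 2: v + u = 5; constraint 4: y + x = 5; constraint 5: y - x = -1 — and the others hold by inspection.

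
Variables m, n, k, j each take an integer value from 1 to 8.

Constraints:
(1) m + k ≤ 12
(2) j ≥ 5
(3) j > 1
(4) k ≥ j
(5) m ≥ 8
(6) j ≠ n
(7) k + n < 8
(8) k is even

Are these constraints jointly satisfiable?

From constraint 5: m ≥ 8. From constraints 2 and 4: k ≥ j ≥ 5. Hence m + k ≥ 13. But constraint 1 requires m + k ≤ 12, and 12 < 13. Contradiction.

Unsatisfiable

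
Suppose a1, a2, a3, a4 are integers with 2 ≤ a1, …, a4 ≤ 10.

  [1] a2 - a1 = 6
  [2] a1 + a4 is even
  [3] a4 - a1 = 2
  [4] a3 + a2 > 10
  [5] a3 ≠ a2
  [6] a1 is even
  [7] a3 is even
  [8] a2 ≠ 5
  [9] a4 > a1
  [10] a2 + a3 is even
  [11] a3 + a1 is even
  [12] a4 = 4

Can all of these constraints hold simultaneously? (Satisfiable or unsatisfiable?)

Setting (a1, a2, a3, a4) = (2, 8, 4, 4) satisfies everything: constraint 1: a2 - a1 = 6; constraint 3: a4 - a1 = 2; constraint 4: a3 + a2 = 12, and the others follow.

Satisfiable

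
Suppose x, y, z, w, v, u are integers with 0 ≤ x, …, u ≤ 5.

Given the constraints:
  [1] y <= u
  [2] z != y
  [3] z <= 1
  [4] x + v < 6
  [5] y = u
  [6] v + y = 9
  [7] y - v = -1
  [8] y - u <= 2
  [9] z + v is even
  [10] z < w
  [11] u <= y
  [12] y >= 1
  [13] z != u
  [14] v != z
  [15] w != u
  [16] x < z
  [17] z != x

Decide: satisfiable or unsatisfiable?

Satisfiable

Try x = 0, y = 4, z = 1, w = 5, v = 5, u = 4.
Check constraint 4: x + v = 5; constraint 6: v + y = 9. The remaining constraints are straightforward to verify.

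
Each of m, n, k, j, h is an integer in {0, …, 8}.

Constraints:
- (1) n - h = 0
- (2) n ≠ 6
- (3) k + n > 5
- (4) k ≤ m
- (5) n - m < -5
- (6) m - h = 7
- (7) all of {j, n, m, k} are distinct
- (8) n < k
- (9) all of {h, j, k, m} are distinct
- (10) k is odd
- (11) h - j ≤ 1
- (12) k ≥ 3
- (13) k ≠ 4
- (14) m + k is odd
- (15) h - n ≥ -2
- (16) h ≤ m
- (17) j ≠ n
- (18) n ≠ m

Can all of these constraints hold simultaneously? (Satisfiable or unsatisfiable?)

Satisfiable

Setting (m, n, k, j, h) = (8, 1, 5, 0, 1) satisfies everything: constraint 1: n - h = 0; constraint 3: k + n = 6, and the others follow.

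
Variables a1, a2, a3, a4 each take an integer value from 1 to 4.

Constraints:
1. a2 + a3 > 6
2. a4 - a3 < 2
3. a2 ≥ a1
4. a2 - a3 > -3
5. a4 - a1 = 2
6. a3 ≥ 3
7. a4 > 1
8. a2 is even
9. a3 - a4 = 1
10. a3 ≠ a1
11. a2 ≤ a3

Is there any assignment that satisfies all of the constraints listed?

Satisfiable

Setting (a1, a2, a3, a4) = (1, 4, 4, 3) satisfies everything: constraint 1: a2 + a3 = 8; constraint 2: a4 - a3 = -1; constraint 4: a2 - a3 = 0, and the others follow.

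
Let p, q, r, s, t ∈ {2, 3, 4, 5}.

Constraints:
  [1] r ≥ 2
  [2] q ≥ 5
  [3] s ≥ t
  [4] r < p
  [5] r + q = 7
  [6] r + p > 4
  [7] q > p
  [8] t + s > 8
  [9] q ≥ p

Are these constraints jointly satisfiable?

Try p = 3, q = 5, r = 2, s = 5, t = 5.
Check constraint 5: r + q = 7; constraint 6: r + p = 5; constraint 8: t + s = 10. The remaining constraints are straightforward to verify.

Satisfiable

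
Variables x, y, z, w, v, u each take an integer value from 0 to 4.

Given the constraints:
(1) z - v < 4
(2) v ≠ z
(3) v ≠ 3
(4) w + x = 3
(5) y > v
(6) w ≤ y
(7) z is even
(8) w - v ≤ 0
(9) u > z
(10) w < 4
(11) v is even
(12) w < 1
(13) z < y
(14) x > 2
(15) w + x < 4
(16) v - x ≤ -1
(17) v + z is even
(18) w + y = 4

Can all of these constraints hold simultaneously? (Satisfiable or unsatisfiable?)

Satisfiable

The assignment x = 3, y = 4, z = 2, w = 0, v = 0, u = 4 works:
  constraint 1 holds since z - v = 2.
  constraint 4 holds since w + x = 3.
  constraint 8 holds since w - v = 0.
The rest check out directly.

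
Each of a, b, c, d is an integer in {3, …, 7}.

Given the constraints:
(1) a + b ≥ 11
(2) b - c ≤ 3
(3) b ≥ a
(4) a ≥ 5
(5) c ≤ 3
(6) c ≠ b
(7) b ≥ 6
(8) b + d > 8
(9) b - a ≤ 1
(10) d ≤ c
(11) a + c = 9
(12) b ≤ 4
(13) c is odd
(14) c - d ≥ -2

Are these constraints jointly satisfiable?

From constraints 3 and 12: a ≤ b ≤ 4. From constraint 5: c ≤ 3. Hence a + c ≤ 7. But constraint 11 requires a + c = 9, and 9 > 7. Contradiction.

Unsatisfiable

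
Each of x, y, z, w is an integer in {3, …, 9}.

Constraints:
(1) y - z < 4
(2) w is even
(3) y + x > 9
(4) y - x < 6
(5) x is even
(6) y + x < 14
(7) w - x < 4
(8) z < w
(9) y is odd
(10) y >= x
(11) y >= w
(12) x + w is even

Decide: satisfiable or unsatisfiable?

The assignment x = 4, y = 7, z = 5, w = 6 works:
  constraint 1 holds since y - z = 2.
  constraint 3 holds since y + x = 11.
The rest check out directly.

Satisfiable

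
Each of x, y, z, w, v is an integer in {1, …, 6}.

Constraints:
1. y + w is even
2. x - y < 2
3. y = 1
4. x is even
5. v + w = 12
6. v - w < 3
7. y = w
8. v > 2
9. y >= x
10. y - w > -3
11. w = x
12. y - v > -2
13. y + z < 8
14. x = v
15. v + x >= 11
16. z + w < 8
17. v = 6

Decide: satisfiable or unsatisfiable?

Constraint 3 fixes y = 1 and constraint 17 fixes v = 6. Constraints 7, 11, and 14 give y = w = x = v, so y = v. But 1 ≠ 6 — contradiction.

Unsatisfiable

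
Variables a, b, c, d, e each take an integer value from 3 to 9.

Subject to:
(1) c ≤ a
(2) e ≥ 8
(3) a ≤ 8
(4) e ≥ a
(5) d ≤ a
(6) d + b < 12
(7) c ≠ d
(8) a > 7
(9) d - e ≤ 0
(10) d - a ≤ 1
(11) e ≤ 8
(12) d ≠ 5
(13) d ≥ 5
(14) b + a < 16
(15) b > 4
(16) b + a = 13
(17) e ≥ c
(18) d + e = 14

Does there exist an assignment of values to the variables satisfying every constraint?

Take a = 8, b = 5, c = 8, d = 6, e = 8. Then constraint 6: d + b = 11; constraint 9: d - e = -2; constraint 10: d - a = -2, and every other listed constraint is also met.

Satisfiable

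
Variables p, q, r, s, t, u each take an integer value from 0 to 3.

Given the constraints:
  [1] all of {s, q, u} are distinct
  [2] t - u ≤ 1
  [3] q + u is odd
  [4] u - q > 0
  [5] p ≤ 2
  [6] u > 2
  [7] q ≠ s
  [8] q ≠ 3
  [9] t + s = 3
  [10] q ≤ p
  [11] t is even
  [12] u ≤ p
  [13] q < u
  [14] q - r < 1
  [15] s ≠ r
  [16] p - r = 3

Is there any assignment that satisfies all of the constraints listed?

Unsatisfiable

From constraint 6: u ≥ 3. From constraints 5 and 12: u ≤ p and p ≤ 2, so u ≤ 2. But 2 < 3, so no value of u works.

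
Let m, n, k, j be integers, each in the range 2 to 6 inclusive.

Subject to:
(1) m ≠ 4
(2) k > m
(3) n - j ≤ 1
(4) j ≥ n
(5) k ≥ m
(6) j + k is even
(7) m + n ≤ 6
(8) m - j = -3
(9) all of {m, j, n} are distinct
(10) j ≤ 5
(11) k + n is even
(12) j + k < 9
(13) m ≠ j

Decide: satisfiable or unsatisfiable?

Take m = 2, n = 3, k = 3, j = 5. Then constraint 3: n - j = -2; constraint 7: m + n = 5; constraint 8: m - j = -3, and every other listed constraint is also met.

Satisfiable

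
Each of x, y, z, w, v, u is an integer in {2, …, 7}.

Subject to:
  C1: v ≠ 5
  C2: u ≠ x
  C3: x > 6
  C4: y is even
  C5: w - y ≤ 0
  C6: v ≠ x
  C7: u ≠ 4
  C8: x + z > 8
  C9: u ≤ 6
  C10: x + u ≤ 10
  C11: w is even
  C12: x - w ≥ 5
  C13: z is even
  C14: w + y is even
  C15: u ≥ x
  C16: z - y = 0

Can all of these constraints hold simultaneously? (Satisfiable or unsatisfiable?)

Unsatisfiable

From constraint 3: x ≥ 7. From constraints 9 and 15: x ≤ u and u ≤ 6, so x ≤ 6. But 6 < 7, so no value of x works.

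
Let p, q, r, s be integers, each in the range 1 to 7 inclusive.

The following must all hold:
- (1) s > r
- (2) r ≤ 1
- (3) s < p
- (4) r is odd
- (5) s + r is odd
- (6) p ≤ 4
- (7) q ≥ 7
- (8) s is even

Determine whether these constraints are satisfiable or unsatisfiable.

Satisfiable

One satisfying assignment is p = 4, q = 7, r = 1, s = 2.
For the less obvious constraints — constraint 4: r = 1 is odd; constraint 5: s + r = 3 is odd — and the others hold by inspection.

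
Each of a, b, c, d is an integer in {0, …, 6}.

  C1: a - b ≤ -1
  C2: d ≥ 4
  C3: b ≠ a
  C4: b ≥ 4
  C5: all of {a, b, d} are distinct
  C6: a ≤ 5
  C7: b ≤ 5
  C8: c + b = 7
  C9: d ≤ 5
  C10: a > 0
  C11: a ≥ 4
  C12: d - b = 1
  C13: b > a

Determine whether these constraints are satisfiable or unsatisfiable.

Unsatisfiable

Constraints 2, 4, 6, 7, 9, and 11 confine each of a, b, d to the 2 values {4, 5}.
Constraint 5 requires all 3 of them to be distinct, but only 2 values are available — impossible by the pigeonhole principle.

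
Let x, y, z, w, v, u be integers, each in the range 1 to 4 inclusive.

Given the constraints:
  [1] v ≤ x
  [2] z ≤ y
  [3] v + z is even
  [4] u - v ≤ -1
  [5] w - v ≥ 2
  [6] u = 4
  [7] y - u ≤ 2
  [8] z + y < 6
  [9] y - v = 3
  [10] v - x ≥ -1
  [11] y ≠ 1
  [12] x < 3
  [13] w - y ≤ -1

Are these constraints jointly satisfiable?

Constraints 4, 5, 7, and 13 give v − u ≥ 1, u − y ≥ -2, y − w ≥ 1, w − v ≥ 2.
Adding all 4 inequalities: the left sides telescope to 0, and the right sides sum to 1 + (-2) + 1 + 2 = 2. So 0 ≥ 2, which is false.

Unsatisfiable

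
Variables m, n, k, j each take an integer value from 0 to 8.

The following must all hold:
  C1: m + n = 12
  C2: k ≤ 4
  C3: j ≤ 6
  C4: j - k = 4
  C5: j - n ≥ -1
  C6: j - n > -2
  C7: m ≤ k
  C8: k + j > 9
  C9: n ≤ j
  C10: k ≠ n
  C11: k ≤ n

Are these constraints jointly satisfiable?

Unsatisfiable

From constraints 2 and 7: m ≤ k ≤ 4. From constraints 3 and 9: n ≤ j ≤ 6. Hence m + n ≤ 10. But constraint 1 requires m + n = 12, and 12 > 10. Contradiction.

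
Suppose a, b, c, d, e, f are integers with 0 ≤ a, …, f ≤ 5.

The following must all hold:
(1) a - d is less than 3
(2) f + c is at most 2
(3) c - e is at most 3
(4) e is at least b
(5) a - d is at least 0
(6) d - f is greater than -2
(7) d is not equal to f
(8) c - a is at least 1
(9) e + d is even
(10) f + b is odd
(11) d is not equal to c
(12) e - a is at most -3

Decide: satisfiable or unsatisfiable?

Constraints 3, 8, and 12 give e − c ≥ -3, c − a ≥ 1, a − e ≥ 3.
Adding all 3 inequalities: the left sides telescope to 0, and the right sides sum to (-3) + 1 + 3 = 1. So 0 ≥ 1, which is false.

Unsatisfiable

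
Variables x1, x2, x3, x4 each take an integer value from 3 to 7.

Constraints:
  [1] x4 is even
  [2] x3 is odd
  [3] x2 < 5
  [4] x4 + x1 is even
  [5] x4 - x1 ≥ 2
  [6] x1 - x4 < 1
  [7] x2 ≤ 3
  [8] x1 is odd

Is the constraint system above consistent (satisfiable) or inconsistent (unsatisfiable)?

Unsatisfiable

Constraint 1 makes x4 even and constraint 8 makes x1 odd, so x4 + x1 must be odd. Constraint 4 says x4 + x1 is even — contradiction.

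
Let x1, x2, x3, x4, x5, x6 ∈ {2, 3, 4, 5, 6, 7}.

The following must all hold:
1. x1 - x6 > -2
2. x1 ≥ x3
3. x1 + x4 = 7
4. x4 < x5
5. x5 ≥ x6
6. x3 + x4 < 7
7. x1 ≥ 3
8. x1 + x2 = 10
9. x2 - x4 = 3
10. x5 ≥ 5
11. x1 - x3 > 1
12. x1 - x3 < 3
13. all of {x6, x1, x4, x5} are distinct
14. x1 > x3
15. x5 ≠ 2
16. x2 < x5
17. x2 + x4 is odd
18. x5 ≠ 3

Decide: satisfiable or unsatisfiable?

Satisfiable

Try x1 = 5, x2 = 5, x3 = 3, x4 = 2, x5 = 7, x6 = 6.
Check constraint 1: x1 - x6 = -1; constraint 3: x1 + x4 = 7. The remaining constraints are straightforward to verify.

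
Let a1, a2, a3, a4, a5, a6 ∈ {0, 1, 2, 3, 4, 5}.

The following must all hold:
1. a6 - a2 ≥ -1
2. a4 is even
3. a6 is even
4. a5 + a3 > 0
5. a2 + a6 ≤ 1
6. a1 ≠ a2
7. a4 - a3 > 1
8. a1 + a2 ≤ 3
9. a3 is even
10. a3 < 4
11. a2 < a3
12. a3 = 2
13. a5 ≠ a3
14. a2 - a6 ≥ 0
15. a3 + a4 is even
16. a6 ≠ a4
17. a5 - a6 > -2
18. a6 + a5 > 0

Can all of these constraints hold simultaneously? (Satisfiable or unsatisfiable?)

Satisfiable

Take a1 = 0, a2 = 1, a3 = 2, a4 = 4, a5 = 1, a6 = 0. Then constraint 1: a6 - a2 = -1; constraint 4: a5 + a3 = 3; constraint 5: a2 + a6 = 1, and every other listed constraint is also met.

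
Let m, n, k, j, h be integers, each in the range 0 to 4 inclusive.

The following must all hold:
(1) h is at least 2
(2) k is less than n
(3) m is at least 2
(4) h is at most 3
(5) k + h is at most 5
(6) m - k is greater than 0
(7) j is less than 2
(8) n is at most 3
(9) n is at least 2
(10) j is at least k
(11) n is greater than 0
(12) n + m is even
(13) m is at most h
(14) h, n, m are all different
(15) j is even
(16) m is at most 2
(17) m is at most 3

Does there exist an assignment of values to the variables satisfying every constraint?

Constraints 1, 3, 4, 8, 9, and 17 confine each of h, n, m to the 2 values {2, 3}.
Constraint 14 requires all 3 of them to be distinct, but only 2 values are available — impossible by the pigeonhole principle.

Unsatisfiable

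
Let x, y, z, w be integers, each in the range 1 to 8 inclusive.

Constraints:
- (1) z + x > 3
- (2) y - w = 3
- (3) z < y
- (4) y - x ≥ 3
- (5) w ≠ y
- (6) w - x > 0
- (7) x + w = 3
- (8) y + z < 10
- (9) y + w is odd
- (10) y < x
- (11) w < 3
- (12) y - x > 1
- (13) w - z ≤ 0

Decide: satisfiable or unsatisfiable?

Constraints 3, 6, 10, and 13 give y < x, x < w, w ≤ z, z < y. Chaining: y < x < w ≤ z < y, which forces y < y — impossible.

Unsatisfiable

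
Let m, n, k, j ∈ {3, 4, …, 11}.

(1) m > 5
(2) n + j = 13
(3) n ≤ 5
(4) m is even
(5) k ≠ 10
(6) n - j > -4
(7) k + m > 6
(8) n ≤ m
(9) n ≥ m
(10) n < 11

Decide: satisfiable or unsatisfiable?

Unsatisfiable

From constraint 1: m ≥ 6. From constraints 3 and 9: m ≤ n and n ≤ 5, so m ≤ 5. But 5 < 6, so no value of m works.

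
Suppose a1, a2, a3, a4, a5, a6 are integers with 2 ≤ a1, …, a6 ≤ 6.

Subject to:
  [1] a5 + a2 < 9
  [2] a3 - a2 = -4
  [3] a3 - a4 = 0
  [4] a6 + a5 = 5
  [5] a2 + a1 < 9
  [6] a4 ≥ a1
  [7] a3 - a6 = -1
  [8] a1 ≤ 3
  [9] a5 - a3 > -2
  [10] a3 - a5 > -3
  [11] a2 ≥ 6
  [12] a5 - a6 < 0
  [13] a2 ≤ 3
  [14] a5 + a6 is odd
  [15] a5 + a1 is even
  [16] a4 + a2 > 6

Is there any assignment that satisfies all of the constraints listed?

From constraint 11: a2 ≥ 6. From constraint 13: a2 ≤ 3. But 3 < 6, so no value of a2 works.

Unsatisfiable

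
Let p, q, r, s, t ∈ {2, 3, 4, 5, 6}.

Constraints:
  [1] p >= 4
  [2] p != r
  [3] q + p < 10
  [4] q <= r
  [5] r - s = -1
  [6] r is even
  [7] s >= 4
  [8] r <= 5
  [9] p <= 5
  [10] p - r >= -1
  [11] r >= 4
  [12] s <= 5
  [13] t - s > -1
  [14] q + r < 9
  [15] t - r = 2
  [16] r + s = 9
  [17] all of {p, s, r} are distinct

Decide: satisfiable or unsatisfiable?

Constraints 1, 7, 8, 9, 11, and 12 confine each of p, s, r to the 2 values {4, 5}.
Constraint 17 requires all 3 of them to be distinct, but only 2 values are available — impossible by the pigeonhole principle.

Unsatisfiable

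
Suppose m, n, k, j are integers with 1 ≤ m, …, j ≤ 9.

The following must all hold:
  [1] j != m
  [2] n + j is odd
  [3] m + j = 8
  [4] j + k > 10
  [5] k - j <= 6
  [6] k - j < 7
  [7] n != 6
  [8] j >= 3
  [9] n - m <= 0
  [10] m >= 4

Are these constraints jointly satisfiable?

Satisfiable

Take m = 5, n = 2, k = 9, j = 3. Then constraint 3: m + j = 8; constraint 4: j + k = 12; constraint 5: k - j = 6, and every other listed constraint is also met.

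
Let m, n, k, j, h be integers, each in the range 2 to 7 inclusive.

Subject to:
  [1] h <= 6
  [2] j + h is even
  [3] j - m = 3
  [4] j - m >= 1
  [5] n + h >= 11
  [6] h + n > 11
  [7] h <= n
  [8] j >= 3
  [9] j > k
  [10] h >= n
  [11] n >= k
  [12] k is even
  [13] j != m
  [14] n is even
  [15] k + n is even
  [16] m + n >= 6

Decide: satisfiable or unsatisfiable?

Setting (m, n, k, j, h) = (3, 6, 4, 6, 6) satisfies everything: constraint 3: j - m = 3; constraint 4: j - m = 3, and the others follow.

Satisfiable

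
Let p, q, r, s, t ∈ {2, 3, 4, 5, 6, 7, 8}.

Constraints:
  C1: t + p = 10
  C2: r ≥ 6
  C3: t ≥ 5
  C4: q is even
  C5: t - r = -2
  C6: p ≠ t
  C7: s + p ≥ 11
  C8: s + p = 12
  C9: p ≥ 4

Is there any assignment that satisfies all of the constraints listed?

Try p = 4, q = 8, r = 8, s = 8, t = 6.
Check constraint 1: t + p = 10; constraint 5: t - r = -2. The remaining constraints are straightforward to verify.

Satisfiable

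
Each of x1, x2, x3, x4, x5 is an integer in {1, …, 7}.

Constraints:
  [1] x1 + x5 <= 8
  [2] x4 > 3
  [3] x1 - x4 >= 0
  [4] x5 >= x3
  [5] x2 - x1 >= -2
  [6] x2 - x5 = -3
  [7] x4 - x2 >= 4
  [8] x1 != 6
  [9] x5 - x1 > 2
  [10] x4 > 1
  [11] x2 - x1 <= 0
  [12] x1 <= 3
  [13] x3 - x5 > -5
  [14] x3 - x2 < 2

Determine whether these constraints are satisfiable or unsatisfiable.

Constraints 3, 5, and 7 give x4 − x2 ≥ 4, x2 − x1 ≥ -2, x1 − x4 ≥ 0.
Adding all 3 inequalities: the left sides telescope to 0, and the right sides sum to 4 + (-2) + 0 = 2. So 0 ≥ 2, which is false.

Unsatisfiable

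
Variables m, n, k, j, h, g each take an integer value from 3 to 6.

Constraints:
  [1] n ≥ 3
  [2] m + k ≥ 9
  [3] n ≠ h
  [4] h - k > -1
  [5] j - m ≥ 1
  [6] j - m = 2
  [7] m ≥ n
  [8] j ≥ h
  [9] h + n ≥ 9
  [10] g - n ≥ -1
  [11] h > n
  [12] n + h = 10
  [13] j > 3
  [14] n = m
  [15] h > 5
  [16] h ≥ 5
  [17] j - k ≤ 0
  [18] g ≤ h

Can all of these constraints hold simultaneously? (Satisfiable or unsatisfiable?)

Satisfiable

Take m = 4, n = 4, k = 6, j = 6, h = 6, g = 6. Then constraint 2: m + k = 10; constraint 4: h - k = 0, and every other listed constraint is also met.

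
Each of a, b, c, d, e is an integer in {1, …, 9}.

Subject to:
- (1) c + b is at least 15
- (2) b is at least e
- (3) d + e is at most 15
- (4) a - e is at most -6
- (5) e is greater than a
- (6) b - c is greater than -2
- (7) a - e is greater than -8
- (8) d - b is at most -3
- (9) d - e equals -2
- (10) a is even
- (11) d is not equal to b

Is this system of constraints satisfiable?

Satisfiable

The assignment a = 2, b = 9, c = 9, d = 6, e = 8 works:
  constraint 1 holds since c + b = 18.
  constraint 3 holds since d + e = 14.
The rest check out directly.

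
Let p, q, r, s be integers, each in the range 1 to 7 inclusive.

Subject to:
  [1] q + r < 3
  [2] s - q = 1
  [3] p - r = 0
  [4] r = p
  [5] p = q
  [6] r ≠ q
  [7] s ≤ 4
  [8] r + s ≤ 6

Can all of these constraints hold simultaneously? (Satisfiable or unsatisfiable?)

From constraints 4 and 5, r = p = q, so r = q. But constraint 6 says r ≠ q. Contradiction.

Unsatisfiable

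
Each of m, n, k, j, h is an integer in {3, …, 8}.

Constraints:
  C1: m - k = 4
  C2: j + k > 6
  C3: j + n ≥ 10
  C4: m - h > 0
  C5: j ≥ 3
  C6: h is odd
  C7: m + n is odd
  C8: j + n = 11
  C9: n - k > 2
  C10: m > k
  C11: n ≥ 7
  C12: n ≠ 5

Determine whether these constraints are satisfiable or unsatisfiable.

Satisfiable

Take m = 8, n = 7, k = 4, j = 4, h = 5. Then constraint 1: m - k = 4; constraint 2: j + k = 8; constraint 3: j + n = 11, and every other listed constraint is also met.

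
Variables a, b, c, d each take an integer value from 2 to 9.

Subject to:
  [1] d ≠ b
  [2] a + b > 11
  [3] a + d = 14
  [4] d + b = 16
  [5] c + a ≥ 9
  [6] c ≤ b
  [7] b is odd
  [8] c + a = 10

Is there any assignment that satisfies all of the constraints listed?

Satisfiable

Take a = 5, b = 7, c = 5, d = 9. Then constraint 2: a + b = 12; constraint 3: a + d = 14; constraint 4: d + b = 16, and every other listed constraint is also met.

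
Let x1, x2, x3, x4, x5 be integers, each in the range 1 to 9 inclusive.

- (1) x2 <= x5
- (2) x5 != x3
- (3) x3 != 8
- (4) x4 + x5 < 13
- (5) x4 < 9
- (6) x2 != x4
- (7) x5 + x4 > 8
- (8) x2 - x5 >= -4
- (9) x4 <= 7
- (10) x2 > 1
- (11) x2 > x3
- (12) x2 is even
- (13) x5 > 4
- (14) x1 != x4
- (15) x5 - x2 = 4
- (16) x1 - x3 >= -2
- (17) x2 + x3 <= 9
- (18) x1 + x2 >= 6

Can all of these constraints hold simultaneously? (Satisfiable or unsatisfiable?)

Satisfiable

The assignment x1 = 4, x2 = 4, x3 = 3, x4 = 2, x5 = 8 works:
  constraint 4 holds since x4 + x5 = 10.
  constraint 7 holds since x5 + x4 = 10.
  constraint 8 holds since x2 - x5 = -4.
The rest check out directly.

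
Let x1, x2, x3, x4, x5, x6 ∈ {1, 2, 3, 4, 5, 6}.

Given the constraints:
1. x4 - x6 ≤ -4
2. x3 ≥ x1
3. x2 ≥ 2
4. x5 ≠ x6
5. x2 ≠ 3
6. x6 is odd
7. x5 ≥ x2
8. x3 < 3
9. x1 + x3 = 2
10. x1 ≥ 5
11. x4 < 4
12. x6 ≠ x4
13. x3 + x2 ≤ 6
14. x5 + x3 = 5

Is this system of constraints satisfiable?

Unsatisfiable

From constraints 3 and 7: x5 ≥ x2 ≥ 2. From constraints 2 and 10: x3 ≥ x1 ≥ 5. Hence x5 + x3 ≥ 7. But constraint 14 requires x5 + x3 = 5, and 5 < 7. Contradiction.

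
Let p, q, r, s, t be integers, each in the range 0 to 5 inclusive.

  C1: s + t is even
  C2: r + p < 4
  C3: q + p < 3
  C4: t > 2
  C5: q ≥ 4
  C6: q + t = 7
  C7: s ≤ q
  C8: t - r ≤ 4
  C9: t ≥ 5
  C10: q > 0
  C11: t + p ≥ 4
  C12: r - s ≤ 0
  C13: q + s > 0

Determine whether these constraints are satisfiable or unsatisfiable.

From constraint 5: q ≥ 4. From constraint 9: t ≥ 5. Hence q + t ≥ 9. But constraint 6 requires q + t = 7, and 7 < 9. Contradiction.

Unsatisfiable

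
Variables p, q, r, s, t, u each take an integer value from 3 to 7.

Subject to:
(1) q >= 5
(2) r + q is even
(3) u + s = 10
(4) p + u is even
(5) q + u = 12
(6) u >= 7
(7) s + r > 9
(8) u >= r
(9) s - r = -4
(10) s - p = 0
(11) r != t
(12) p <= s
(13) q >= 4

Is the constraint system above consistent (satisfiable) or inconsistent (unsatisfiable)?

One satisfying assignment is p = 3, q = 5, r = 7, s = 3, t = 4, u = 7.
For the less obvious constraints — constraint 3: u + s = 10; constraint 5: q + u = 12 — and the others hold by inspection.

Satisfiable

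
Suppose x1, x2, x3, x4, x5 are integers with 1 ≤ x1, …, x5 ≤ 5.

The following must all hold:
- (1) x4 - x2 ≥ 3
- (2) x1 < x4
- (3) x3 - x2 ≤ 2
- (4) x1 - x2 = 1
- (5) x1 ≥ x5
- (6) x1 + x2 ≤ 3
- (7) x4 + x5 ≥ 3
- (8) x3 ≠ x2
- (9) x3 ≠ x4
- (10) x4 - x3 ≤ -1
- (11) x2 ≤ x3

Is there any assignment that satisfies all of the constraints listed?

Unsatisfiable

Constraints 1, 3, and 10 give x2 − x3 ≥ -2, x3 − x4 ≥ 1, x4 − x2 ≥ 3.
Adding all 3 inequalities: the left sides telescope to 0, and the right sides sum to (-2) + 1 + 3 = 2. So 0 ≥ 2, which is false.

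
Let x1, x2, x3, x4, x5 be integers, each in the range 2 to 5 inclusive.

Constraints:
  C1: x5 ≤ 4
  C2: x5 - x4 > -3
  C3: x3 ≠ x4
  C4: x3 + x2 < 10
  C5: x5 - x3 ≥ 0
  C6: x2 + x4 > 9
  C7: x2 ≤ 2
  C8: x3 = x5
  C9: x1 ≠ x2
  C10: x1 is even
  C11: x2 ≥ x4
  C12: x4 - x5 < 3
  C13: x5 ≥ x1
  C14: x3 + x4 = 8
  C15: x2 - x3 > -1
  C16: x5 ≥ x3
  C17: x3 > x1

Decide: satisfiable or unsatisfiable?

From constraints 1 and 16: x3 ≤ x5 ≤ 4. From constraints 7 and 11: x4 ≤ x2 ≤ 2. Hence x3 + x4 ≤ 6. But constraint 14 requires x3 + x4 = 8, and 8 > 6. Contradiction.

Unsatisfiable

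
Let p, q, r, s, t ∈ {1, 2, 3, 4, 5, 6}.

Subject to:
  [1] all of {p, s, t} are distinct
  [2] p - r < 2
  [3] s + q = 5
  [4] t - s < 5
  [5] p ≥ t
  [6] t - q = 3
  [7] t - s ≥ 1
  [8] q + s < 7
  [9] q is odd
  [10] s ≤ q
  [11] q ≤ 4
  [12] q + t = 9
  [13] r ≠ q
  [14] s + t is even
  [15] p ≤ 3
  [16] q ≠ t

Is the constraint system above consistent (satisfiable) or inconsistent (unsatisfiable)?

From constraint 11: q ≤ 4. From constraints 5 and 15: t ≤ p ≤ 3. Hence q + t ≤ 7. But constraint 12 requires q + t = 9, and 9 > 7. Contradiction.

Unsatisfiable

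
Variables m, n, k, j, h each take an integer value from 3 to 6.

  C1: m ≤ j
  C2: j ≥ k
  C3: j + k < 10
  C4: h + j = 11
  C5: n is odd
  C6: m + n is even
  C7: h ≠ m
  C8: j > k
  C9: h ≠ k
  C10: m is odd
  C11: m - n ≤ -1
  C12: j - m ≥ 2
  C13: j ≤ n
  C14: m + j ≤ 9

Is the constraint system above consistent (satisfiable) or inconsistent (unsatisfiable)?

Try m = 3, n = 5, k = 4, j = 5, h = 6.
Check constraint 3: j + k = 9; constraint 4: h + j = 11. The remaining constraints are straightforward to verify.

Satisfiable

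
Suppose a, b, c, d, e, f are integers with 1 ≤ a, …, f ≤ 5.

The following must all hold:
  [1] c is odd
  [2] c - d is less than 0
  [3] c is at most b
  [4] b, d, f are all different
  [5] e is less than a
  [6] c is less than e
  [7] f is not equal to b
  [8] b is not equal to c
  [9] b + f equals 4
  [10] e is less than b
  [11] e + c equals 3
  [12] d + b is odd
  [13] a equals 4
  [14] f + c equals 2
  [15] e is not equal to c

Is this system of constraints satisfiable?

Satisfiable

One satisfying assignment is a = 4, b = 3, c = 1, d = 2, e = 2, f = 1.
For the less obvious constraints — constraint 2: c - d = -1; constraint 9: b + f = 4; constraint 11: e + c = 3 — and the others hold by inspection.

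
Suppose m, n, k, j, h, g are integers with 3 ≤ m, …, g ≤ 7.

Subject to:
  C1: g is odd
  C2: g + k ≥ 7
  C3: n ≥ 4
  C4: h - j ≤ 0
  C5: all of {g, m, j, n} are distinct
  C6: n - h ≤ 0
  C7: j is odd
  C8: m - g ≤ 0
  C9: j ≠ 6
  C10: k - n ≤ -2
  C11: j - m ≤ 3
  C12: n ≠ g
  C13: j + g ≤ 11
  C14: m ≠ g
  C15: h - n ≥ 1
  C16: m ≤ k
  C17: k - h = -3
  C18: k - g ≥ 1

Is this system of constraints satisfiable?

Unsatisfiable

Constraints 4, 8, 10, 11, 15, and 18 give n − k ≥ 2, k − g ≥ 1, g − m ≥ 0, m − j ≥ -3, j − h ≥ 0, h − n ≥ 1.
Adding all 6 inequalities: the left sides telescope to 0, and the right sides sum to 2 + 1 + 0 + (-3) + 0 + 1 = 1. So 0 ≥ 1, which is false.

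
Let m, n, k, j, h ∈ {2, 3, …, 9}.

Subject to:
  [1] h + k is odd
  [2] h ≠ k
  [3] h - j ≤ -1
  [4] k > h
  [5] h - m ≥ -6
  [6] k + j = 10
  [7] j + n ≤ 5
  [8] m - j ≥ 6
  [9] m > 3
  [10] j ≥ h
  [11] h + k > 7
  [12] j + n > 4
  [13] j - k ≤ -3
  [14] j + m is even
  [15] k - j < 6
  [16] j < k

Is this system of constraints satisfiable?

Unsatisfiable

Constraints 3, 5, and 8 give m − j ≥ 6, j − h ≥ 1, h − m ≥ -6.
Adding all 3 inequalities: the left sides telescope to 0, and the right sides sum to 6 + 1 + (-6) = 1. So 0 ≥ 1, which is false.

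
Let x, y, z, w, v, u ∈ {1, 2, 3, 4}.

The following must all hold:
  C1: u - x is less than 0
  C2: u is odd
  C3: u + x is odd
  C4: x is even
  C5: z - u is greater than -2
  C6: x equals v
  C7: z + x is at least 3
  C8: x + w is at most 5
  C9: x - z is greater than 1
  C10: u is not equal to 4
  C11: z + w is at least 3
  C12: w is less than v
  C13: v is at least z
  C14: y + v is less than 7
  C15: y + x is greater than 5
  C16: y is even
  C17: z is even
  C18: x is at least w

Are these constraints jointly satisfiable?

Satisfiable

Try x = 4, y = 2, z = 2, w = 1, v = 4, u = 1.
Check constraint 1: u - x = -3; constraint 5: z - u = 1. The remaining constraints are straightforward to verify.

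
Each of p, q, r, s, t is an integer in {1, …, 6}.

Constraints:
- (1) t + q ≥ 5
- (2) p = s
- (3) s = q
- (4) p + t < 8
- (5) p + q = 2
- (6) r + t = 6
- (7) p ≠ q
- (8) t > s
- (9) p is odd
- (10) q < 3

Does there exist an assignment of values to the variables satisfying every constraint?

From constraints 2 and 3, p = s = q, so p = q. But constraint 7 says p ≠ q. Contradiction.

Unsatisfiable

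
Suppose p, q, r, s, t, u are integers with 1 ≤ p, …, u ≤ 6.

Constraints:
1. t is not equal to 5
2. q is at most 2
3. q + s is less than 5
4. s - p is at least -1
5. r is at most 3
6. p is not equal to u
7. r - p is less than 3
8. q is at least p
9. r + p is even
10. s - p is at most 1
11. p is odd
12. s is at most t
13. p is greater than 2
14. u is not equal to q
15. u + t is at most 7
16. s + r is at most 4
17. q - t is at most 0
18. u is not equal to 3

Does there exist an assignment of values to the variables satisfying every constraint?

From constraint 13: p ≥ 3. From constraints 2 and 8: p ≤ q and q ≤ 2, so p ≤ 2. But 2 < 3, so no value of p works.

Unsatisfiable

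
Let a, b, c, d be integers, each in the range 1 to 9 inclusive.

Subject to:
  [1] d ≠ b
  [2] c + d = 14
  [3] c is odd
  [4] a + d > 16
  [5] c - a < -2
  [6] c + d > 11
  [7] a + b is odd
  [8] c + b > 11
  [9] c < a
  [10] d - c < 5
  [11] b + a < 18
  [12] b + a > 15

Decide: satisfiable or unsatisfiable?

Take a = 9, b = 8, c = 5, d = 9. Then constraint 2: c + d = 14; constraint 4: a + d = 18, and every other listed constraint is also met.

Satisfiable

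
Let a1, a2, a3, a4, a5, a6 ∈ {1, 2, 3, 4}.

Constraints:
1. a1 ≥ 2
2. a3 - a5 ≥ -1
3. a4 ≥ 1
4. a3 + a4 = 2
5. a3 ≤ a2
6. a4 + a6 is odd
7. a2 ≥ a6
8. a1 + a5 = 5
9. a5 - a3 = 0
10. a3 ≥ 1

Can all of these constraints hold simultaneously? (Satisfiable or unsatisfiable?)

One satisfying assignment is a1 = 4, a2 = 3, a3 = 1, a4 = 1, a5 = 1, a6 = 2.
For the less obvious constraints — constraint 2: a3 - a5 = 0; constraint 4: a3 + a4 = 2; constraint 8: a1 + a5 = 5 — and the others hold by inspection.

Satisfiable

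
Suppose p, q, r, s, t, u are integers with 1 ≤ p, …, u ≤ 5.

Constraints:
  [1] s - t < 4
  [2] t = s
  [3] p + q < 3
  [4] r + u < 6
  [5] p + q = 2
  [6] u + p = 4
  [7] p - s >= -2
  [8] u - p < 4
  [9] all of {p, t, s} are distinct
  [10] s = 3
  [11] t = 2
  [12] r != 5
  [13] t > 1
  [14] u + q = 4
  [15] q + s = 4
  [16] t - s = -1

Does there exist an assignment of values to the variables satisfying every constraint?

Unsatisfiable

Constraint 11 fixes t = 2 and constraint 10 fixes s = 3, but constraint 2 requires t = s. Since 2 ≠ 3, contradiction.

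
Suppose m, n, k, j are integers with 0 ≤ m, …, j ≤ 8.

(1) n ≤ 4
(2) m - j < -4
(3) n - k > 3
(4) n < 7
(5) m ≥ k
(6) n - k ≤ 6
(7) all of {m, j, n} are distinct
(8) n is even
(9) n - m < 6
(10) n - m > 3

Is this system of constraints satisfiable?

Take m = 0, n = 4, k = 0, j = 7. Then constraint 2: m - j = -7; constraint 3: n - k = 4, and every other listed constraint is also met.

Satisfiable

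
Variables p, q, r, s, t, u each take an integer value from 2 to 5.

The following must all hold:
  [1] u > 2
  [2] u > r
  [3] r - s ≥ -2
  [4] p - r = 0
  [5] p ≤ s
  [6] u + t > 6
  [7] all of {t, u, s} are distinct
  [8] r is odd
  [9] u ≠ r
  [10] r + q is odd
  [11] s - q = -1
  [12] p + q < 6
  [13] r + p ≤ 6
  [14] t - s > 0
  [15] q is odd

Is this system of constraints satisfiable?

Unsatisfiable

Constraint 8 makes r odd and constraint 15 makes q odd, so r + q must be even. Constraint 10 says r + q is odd — contradiction.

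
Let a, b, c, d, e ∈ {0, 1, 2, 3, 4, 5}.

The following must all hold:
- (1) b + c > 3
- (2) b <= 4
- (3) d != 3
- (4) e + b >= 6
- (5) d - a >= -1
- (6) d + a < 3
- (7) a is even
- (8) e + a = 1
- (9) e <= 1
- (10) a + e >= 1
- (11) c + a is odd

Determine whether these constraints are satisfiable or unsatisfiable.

Unsatisfiable

From constraint 9: e ≤ 1. From constraint 2: b ≤ 4. Hence e + b ≤ 5. But constraint 4 requires e + b ≥ 6, and 6 > 5. Contradiction.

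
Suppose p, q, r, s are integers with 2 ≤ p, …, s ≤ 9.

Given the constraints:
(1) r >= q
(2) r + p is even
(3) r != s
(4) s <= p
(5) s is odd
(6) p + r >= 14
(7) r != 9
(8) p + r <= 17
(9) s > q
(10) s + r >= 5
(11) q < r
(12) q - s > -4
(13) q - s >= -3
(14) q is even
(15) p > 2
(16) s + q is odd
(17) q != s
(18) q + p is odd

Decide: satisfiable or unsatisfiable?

Satisfiable

Setting (p, q, r, s) = (9, 2, 5, 3) satisfies everything: constraint 6: p + r = 14; constraint 8: p + r = 14; constraint 10: s + r = 8, and the others follow.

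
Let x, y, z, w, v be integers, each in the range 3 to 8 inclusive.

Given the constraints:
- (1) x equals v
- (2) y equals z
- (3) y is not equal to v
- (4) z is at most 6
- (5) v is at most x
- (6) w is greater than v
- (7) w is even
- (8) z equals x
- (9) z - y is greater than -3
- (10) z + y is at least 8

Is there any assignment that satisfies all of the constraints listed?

From constraints 1, 2, and 8, y = z = x = v, so y = v. But constraint 3 says y ≠ v. Contradiction.

Unsatisfiable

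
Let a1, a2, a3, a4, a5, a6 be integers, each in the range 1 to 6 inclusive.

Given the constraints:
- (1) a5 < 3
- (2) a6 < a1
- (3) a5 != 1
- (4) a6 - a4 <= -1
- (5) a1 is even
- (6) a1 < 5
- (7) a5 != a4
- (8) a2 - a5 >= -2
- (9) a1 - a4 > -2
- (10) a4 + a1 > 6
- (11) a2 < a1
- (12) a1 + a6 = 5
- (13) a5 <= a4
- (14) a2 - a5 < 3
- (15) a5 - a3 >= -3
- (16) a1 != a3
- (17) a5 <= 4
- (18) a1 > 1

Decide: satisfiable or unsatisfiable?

Satisfiable

One satisfying assignment is a1 = 4, a2 = 2, a3 = 3, a4 = 4, a5 = 2, a6 = 1.
For the less obvious constraints — constraint 4: a6 - a4 = -3; constraint 8: a2 - a5 = 0; constraint 9: a1 - a4 = 0 — and the others hold by inspection.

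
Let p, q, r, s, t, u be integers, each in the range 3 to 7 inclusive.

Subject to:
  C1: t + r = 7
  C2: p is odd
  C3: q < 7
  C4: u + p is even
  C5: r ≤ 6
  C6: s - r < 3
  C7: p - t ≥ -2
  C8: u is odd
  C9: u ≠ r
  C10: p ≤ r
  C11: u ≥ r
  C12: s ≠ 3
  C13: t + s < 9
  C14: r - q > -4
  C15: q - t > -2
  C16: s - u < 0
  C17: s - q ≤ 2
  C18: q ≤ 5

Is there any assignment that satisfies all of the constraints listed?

Try p = 3, q = 4, r = 3, s = 4, t = 4, u = 7.
Check constraint 1: t + r = 7; constraint 6: s - r = 1; constraint 7: p - t = -1. The remaining constraints are straightforward to verify.

Satisfiable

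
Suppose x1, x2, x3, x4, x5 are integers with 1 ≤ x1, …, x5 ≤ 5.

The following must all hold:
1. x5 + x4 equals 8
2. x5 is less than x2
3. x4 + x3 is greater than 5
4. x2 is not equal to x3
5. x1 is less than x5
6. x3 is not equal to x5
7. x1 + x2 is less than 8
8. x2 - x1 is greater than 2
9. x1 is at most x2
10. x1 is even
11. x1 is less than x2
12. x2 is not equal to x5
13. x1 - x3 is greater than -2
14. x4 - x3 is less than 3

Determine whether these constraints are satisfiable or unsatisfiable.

Try x1 = 2, x2 = 5, x3 = 3, x4 = 4, x5 = 4.
Check constraint 1: x5 + x4 = 8; constraint 3: x4 + x3 = 7. The remaining constraints are straightforward to verify.

Satisfiable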